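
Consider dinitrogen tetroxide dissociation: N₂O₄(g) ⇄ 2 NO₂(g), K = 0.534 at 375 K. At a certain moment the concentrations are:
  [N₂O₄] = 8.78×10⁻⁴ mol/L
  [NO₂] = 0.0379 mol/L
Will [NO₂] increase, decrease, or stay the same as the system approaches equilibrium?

decrease

Q = [NO₂]² / [N₂O₄] = (0.0379)² / (8.78×10⁻⁴) = 1.64
Q = 1.64 > K = 0.534: net reverse reaction.
NO₂ is a product, so it decreases.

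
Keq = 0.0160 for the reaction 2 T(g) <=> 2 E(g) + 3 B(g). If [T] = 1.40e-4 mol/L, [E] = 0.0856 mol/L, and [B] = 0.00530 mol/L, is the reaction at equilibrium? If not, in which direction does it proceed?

in the reverse direction

Q = [E]²·[B]³ / [T]² = (0.0856)²·(0.00530)³ / (1.40e-4)² = 0.0557
Q = 0.0557 > Keq = 0.0160, so the reverse reaction proceeds.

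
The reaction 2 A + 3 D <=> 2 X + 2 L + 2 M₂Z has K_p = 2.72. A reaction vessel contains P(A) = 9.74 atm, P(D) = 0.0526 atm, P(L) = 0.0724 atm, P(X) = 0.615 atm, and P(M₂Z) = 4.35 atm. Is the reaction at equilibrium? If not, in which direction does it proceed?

Q_p = P(X)²·P(L)²·P(M₂Z)² / (P(A)²·P(D)³) = (0.615)²·(0.0724)²·(4.35)² / ((9.74)²·(0.0526)³) = 2.72
Q_p = 2.72 = K_p, so the system is already at equilibrium.

no net change (already at equilibrium)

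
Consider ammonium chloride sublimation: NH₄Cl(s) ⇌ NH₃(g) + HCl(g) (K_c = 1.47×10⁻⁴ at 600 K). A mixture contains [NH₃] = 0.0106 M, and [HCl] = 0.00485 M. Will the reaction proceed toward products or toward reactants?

(NH₄Cl is a pure solid — omitted from Q_c.)
Q_c = [NH₃]·[HCl] = (0.0106)·(0.00485) = 5.14×10⁻⁵
Q_c = 5.14×10⁻⁵ < K_c = 1.47×10⁻⁴, so the forward reaction proceeds.

forward (toward products)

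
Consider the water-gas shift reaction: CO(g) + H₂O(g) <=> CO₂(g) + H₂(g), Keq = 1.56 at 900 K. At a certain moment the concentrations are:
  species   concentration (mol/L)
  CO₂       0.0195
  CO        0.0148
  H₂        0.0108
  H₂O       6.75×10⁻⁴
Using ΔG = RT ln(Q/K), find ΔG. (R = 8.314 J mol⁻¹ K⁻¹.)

Q = [CO₂]·[H₂] / ([CO]·[H₂O]) = (0.0195)·(0.0108) / ((0.0148)·(6.75×10⁻⁴)) = 21.1
ΔG = RT ln(Q/Keq) = (8.314 J mol⁻¹ K⁻¹)(900 K) × ln(21.1/1.56)
   = (7.483 kJ/mol)(2.605) = 19.5 kJ/mol
ΔG > 0, so the forward reaction is non-spontaneous (proceeds in reverse).

ΔG = 19.5 kJ/mol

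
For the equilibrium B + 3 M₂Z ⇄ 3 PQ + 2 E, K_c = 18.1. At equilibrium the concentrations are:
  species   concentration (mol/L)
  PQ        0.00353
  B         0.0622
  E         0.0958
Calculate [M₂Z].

At equilibrium, K_c = [PQ]³·[E]² / ([B]·[M₂Z]³) = 18.1.
(0.00353)³·(0.0958)² / ((0.0622)·([M₂Z])³) = 18.1
[M₂Z]³ = 3.59×10⁻¹⁰ ⇒ [M₂Z] = 7.10×10⁻⁴ mol/L

[M₂Z] = 7.10×10⁻⁴ mol/L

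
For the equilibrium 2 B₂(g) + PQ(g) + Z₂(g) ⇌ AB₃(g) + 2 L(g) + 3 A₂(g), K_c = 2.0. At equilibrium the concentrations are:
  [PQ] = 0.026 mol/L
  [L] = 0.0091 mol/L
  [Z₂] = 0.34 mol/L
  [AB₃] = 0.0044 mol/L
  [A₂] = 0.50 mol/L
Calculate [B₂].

At equilibrium, K_c = [AB₃]·[L]²·[A₂]³ / ([B₂]²·[PQ]·[Z₂]) = 2.0.
(0.0044)·(0.0091)²·(0.50)³ / (([B₂])²·(0.026)·(0.34)) = 2.0
[B₂]² = 2.58×10⁻⁶ ⇒ [B₂] = 0.0016 mol/L

[B₂] = 0.0016 mol/L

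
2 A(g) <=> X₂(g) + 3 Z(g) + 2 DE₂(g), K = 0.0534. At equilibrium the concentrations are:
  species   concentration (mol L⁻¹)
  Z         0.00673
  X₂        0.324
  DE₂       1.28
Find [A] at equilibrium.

At equilibrium, K = [X₂]·[Z]³·[DE₂]² / [A]² = 0.0534.
(0.324)·(0.00673)³·(1.28)² / ([A])² = 0.0534
[A]² = 3.03×10⁻⁶ ⇒ [A] = 0.00174 mol L⁻¹

[A] = 0.00174 mol L⁻¹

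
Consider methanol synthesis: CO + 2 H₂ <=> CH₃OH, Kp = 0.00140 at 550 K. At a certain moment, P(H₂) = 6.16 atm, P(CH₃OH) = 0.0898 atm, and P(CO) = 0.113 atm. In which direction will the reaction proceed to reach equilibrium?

reverse (toward reactants)

Qp = P(CH₃OH) / (P(CO)·P(H₂)²) = (0.0898) / ((0.113)·(6.16)²) = 0.0209
Qp = 0.0209 > Kp = 0.00140, so the reverse reaction proceeds.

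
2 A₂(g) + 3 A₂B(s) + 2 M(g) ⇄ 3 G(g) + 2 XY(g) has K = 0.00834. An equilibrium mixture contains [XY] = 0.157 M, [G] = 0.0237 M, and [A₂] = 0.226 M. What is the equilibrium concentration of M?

[M] = 0.0278 M

(A₂B is a pure solid — omitted from K.)
At equilibrium, K = [G]³·[XY]² / ([A₂]²·[M]²) = 0.00834.
(0.0237)³·(0.157)² / ((0.226)²·([M])²) = 0.00834
[M]² = 7.70e-4 ⇒ [M] = 0.0278 M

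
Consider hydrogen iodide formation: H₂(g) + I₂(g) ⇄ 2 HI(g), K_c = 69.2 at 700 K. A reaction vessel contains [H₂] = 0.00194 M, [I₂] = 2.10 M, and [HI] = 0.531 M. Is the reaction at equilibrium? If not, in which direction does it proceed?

neither direction; the system is at equilibrium

Q_c = [HI]² / ([H₂]·[I₂]) = (0.531)² / ((0.00194)·(2.10)) = 69.2
Q_c = 69.2 = K_c, so the system is already at equilibrium.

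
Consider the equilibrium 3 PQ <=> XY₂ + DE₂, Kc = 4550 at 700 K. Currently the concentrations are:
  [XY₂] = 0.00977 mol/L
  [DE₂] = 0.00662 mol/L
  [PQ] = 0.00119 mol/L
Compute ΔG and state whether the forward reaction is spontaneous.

Qc = [XY₂]·[DE₂] / [PQ]³ = (0.00977)·(0.00662) / (0.00119)³ = 38400
ΔG = RT ln(Qc/Kc) = (8.314 J mol⁻¹ K⁻¹)(700 K) × ln(38400/4550)
   = (5.820 kJ/mol)(2.133) = 12.4 kJ/mol
ΔG > 0, so the forward reaction is non-spontaneous (proceeds in reverse).

ΔG = 12.4 kJ/mol; the forward reaction is non-spontaneous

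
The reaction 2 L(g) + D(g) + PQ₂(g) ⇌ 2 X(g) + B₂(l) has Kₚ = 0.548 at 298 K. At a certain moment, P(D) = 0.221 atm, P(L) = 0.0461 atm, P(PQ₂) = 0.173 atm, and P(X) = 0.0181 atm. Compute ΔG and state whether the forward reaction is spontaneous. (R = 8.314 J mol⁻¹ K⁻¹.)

ΔG = 4.94 kJ/mol; the forward reaction is non-spontaneous

(B₂ is a pure liquid — omitted from Qₚ.)
Qₚ = P(X)² / (P(L)²·P(D)·P(PQ₂)) = (0.0181)² / ((0.0461)²·(0.221)·(0.173)) = 4.03
ΔG = RT ln(Qₚ/Kₚ) = (8.314 J mol⁻¹ K⁻¹)(298 K) × ln(4.03/0.548)
   = (2.478 kJ/mol)(1.995) = 4.94 kJ/mol
ΔG > 0, so the forward reaction is non-spontaneous (proceeds in reverse).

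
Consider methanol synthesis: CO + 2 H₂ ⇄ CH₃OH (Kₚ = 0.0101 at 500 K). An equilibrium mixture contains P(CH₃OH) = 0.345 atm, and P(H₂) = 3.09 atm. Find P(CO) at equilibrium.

At equilibrium, Kₚ = P(CH₃OH) / (P(CO)·P(H₂)²) = 0.0101.
(0.345) / ((P(CO))·(3.09)²) = 0.0101
P(CO) = 3.58 atm

P(CO) = 3.58 atm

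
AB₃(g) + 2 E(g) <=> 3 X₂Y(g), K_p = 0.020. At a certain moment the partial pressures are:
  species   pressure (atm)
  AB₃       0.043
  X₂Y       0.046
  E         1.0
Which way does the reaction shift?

in the forward direction

Q_p = P(X₂Y)³ / (P(AB₃)·P(E)²) = (0.046)³ / ((0.043)·(1.0)²) = 0.0023
Q_p = 0.0023 < K_p = 0.020, so the forward reaction proceeds.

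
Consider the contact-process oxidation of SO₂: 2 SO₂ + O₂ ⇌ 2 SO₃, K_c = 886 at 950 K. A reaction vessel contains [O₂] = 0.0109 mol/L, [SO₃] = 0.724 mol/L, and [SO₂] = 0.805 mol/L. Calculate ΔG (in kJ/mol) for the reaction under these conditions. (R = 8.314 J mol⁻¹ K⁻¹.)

Q_c = [SO₃]² / ([SO₂]²·[O₂]) = (0.724)² / ((0.805)²·(0.0109)) = 74.2
ΔG = RT ln(Q_c/K_c) = (8.314 J mol⁻¹ K⁻¹)(950 K) × ln(74.2/886)
   = (7.898 kJ/mol)(-2.480) = -19.6 kJ/mol
ΔG < 0, so the forward reaction is spontaneous (proceeds forward).

ΔG = -19.6 kJ/mol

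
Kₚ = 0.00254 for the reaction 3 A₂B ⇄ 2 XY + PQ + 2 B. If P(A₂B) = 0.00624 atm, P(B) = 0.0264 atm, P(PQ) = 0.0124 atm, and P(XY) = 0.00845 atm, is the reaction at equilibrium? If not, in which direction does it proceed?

Qₚ = P(XY)²·P(PQ)·P(B)² / P(A₂B)³ = (0.00845)²·(0.0124)·(0.0264)² / (0.00624)³ = 0.00254
Qₚ = 0.00254 = Kₚ, so the system is already at equilibrium.

neither direction; the system is at equilibrium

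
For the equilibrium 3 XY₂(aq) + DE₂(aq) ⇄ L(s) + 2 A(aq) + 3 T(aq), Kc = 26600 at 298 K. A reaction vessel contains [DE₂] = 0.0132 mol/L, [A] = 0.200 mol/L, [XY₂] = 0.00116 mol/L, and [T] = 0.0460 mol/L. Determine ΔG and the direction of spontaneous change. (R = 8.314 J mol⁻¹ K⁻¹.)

ΔG = 4.86 kJ/mol; the forward reaction is non-spontaneous

(L is a pure solid — omitted from Qc.)
Qc = [A]²·[T]³ / ([XY₂]³·[DE₂]) = (0.200)²·(0.0460)³ / ((0.00116)³·(0.0132)) = 1.89×10⁵
ΔG = RT ln(Qc/Kc) = (8.314 J mol⁻¹ K⁻¹)(298 K) × ln(1.89×10⁵/26600)
   = (2.478 kJ/mol)(1.961) = 4.86 kJ/mol
ΔG > 0, so the forward reaction is non-spontaneous (proceeds in reverse).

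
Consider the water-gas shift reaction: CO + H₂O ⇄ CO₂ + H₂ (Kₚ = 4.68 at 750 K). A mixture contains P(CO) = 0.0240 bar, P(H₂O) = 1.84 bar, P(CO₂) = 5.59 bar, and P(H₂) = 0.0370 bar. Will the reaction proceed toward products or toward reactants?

no net change (already at equilibrium)

Qₚ = P(CO₂)·P(H₂) / (P(CO)·P(H₂O)) = (5.59)·(0.0370) / ((0.0240)·(1.84)) = 4.68
Qₚ = 4.68 = Kₚ, so the system is already at equilibrium.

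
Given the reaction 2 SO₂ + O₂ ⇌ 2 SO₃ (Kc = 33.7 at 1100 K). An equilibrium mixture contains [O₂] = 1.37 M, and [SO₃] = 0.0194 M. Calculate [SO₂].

At equilibrium, Kc = [SO₃]² / ([SO₂]²·[O₂]) = 33.7.
(0.0194)² / (([SO₂])²·(1.37)) = 33.7
[SO₂]² = 8.15e-6 ⇒ [SO₂] = 0.00286 M

[SO₂] = 0.00286 M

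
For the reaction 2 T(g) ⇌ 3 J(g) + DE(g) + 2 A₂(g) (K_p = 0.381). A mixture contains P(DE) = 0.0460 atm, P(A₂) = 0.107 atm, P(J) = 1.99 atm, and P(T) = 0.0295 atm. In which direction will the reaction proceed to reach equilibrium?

Q_p = P(J)³·P(DE)·P(A₂)² / P(T)² = (1.99)³·(0.0460)·(0.107)² / (0.0295)² = 4.77
Q_p = 4.77 > K_p = 0.381, so the reverse reaction proceeds.

in the reverse direction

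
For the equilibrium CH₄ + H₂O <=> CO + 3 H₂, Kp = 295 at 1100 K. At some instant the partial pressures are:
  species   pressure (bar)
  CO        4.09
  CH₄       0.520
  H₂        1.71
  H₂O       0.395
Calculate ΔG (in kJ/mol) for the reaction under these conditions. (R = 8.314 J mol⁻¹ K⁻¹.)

Qp = P(CO)·P(H₂)³ / (P(CH₄)·P(H₂O)) = (4.09)·(1.71)³ / ((0.520)·(0.395)) = 99.6
ΔG = RT ln(Qp/Kp) = (8.314 J mol⁻¹ K⁻¹)(1100 K) × ln(99.6/295)
   = (9.145 kJ/mol)(-1.086) = -9.93 kJ/mol
ΔG < 0, so the forward reaction is spontaneous (proceeds forward).

ΔG = -9.93 kJ/mol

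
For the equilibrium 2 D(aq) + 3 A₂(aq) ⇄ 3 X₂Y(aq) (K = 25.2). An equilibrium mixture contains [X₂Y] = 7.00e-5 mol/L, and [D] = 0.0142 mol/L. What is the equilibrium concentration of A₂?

[A₂] = 4.07e-4 mol/L

At equilibrium, K = [X₂Y]³ / ([D]²·[A₂]³) = 25.2.
(7.00e-5)³ / ((0.0142)²·([A₂])³) = 25.2
[A₂]³ = 6.75e-11 ⇒ [A₂] = 4.07e-4 mol/L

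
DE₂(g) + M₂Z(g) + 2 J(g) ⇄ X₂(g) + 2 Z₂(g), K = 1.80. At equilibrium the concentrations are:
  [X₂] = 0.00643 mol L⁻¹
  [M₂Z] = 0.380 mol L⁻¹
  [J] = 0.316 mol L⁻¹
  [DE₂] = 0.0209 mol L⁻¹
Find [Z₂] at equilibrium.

At equilibrium, K = [X₂]·[Z₂]² / ([DE₂]·[M₂Z]·[J]²) = 1.80.
(0.00643)·([Z₂])² / ((0.0209)·(0.380)·(0.316)²) = 1.80
[Z₂]² = 0.222 ⇒ [Z₂] = 0.471 mol L⁻¹

[Z₂] = 0.471 mol L⁻¹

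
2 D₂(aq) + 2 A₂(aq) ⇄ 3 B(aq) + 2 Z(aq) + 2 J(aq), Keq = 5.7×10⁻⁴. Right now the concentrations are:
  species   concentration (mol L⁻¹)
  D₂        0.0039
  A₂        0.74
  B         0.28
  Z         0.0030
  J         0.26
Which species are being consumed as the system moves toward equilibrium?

Q = [B]³·[Z]²·[J]² / ([D₂]²·[A₂]²) = (0.28)³·(0.0030)²·(0.26)² / ((0.0039)²·(0.74)²) = 0.0016
Q = 0.0016 > Keq = 5.7×10⁻⁴: net reverse reaction.

B, Z, J (products)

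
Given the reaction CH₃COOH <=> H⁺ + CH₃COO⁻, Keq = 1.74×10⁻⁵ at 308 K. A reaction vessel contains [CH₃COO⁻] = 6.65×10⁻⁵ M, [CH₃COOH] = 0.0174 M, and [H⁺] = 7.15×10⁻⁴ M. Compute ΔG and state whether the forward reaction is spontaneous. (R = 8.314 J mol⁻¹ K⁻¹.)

ΔG = -4.74 kJ/mol; the forward reaction is spontaneous

Q = [H⁺]·[CH₃COO⁻] / [CH₃COOH] = (7.15×10⁻⁴)·(6.65×10⁻⁵) / (0.0174) = 2.73×10⁻⁶
ΔG = RT ln(Q/Keq) = (8.314 J mol⁻¹ K⁻¹)(308 K) × ln(2.73×10⁻⁶/1.74×10⁻⁵)
   = (2.561 kJ/mol)(-1.852) = -4.74 kJ/mol
ΔG < 0, so the forward reaction is spontaneous (proceeds forward).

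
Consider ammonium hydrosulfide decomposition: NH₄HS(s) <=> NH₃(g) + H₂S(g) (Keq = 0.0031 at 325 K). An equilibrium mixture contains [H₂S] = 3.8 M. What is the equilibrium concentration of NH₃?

[NH₃] = 8.2×10⁻⁴ M

(NH₄HS is a pure solid — omitted from Keq.)
At equilibrium, Keq = [NH₃]·[H₂S] = 0.0031.
([NH₃])·(3.8) = 0.0031
[NH₃] = 8.16×10⁻⁴ = 8.2×10⁻⁴ M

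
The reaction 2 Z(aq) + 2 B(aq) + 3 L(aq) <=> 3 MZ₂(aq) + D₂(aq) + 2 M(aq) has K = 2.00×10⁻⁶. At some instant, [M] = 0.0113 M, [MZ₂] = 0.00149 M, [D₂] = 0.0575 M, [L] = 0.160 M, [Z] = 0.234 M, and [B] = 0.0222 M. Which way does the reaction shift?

in the forward direction

Q = [MZ₂]³·[D₂]·[M]² / ([Z]²·[B]²·[L]³) = (0.00149)³·(0.0575)·(0.0113)² / ((0.234)²·(0.0222)²·(0.160)³) = 2.20×10⁻⁷
Q = 2.20×10⁻⁷ < K = 2.00×10⁻⁶, so the forward reaction proceeds.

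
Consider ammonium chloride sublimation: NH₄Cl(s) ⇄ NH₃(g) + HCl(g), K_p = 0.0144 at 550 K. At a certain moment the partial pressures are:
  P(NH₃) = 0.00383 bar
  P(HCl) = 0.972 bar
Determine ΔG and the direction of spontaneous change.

(NH₄Cl is a pure solid — omitted from Q_p.)
Q_p = P(NH₃)·P(HCl) = (0.00383)·(0.972) = 0.00372
ΔG = RT ln(Q_p/K_p) = (8.314 J mol⁻¹ K⁻¹)(550 K) × ln(0.00372/0.0144)
   = (4.573 kJ/mol)(-1.354) = -6.19 kJ/mol
ΔG < 0, so the forward reaction is spontaneous (proceeds forward).

ΔG = -6.19 kJ/mol; the forward reaction is spontaneous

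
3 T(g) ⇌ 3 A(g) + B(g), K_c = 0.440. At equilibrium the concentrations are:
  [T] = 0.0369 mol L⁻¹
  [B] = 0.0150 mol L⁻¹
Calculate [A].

[A] = 0.114 mol L⁻¹

At equilibrium, K_c = [A]³·[B] / [T]³ = 0.440.
([A])³·(0.0150) / (0.0369)³ = 0.440
[A]³ = 0.00147 ⇒ [A] = 0.114 mol L⁻¹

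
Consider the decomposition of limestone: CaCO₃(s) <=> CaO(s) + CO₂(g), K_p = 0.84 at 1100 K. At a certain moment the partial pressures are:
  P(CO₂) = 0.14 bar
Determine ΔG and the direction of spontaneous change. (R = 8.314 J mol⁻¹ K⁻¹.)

ΔG = -16.4 kJ/mol; the forward reaction is spontaneous

(CaCO₃, CaO are pure solids — omitted from Q_p.)
Q_p = P(CO₂) = 0.140
ΔG = RT ln(Q_p/K_p) = (8.314 J mol⁻¹ K⁻¹)(1100 K) × ln(0.140/0.84)
   = (9.145 kJ/mol)(-1.792) = -16.4 kJ/mol
ΔG < 0, so the forward reaction is spontaneous (proceeds forward).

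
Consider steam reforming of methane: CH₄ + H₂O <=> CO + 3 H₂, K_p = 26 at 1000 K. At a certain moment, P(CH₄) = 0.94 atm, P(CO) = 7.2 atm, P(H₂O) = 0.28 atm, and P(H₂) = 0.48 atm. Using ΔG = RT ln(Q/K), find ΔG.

Q_p = P(CO)·P(H₂)³ / (P(CH₄)·P(H₂O)) = (7.2)·(0.48)³ / ((0.94)·(0.28)) = 3.03
ΔG = RT ln(Q_p/K_p) = (8.314 J mol⁻¹ K⁻¹)(1000 K) × ln(3.03/26)
   = (8.314 kJ/mol)(-2.150) = -17.9 kJ/mol
ΔG < 0, so the forward reaction is spontaneous (proceeds forward).

ΔG = -17.9 kJ/mol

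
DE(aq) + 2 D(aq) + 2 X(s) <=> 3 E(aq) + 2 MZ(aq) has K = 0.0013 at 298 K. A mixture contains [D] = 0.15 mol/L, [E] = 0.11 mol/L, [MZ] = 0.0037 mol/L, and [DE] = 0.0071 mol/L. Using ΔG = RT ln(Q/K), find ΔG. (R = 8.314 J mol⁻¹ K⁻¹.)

ΔG = -6.03 kJ/mol

(X is a pure solid — omitted from Q.)
Q = [E]³·[MZ]² / ([DE]·[D]²) = (0.11)³·(0.0037)² / ((0.0071)·(0.15)²) = 1.14e-4
ΔG = RT ln(Q/K) = (8.314 J mol⁻¹ K⁻¹)(298 K) × ln(1.14e-4/0.0013)
   = (2.478 kJ/mol)(-2.434) = -6.03 kJ/mol
ΔG < 0, so the forward reaction is spontaneous (proceeds forward).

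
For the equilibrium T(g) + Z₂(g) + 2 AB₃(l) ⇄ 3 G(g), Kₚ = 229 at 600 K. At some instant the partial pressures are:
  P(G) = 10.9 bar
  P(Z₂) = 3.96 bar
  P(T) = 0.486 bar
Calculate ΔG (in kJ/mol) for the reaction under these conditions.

ΔG = 5.38 kJ/mol

(AB₃ is a pure liquid — omitted from Qₚ.)
Qₚ = P(G)³ / (P(T)·P(Z₂)) = (10.9)³ / ((0.486)·(3.96)) = 673
ΔG = RT ln(Qₚ/Kₚ) = (8.314 J mol⁻¹ K⁻¹)(600 K) × ln(673/229)
   = (4.988 kJ/mol)(1.078) = 5.38 kJ/mol
ΔG > 0, so the forward reaction is non-spontaneous (proceeds in reverse).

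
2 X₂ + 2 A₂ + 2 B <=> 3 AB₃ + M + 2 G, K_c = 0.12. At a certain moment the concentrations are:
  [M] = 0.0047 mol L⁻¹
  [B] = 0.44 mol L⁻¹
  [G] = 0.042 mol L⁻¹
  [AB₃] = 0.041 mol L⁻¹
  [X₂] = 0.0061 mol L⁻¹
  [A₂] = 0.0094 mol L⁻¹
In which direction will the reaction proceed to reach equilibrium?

toward reactants

Q_c = [AB₃]³·[M]·[G]² / ([X₂]²·[A₂]²·[B]²) = (0.041)³·(0.0047)·(0.042)² / ((0.0061)²·(0.0094)²·(0.44)²) = 0.90
Q_c = 0.90 > K_c = 0.12, so the reverse reaction proceeds.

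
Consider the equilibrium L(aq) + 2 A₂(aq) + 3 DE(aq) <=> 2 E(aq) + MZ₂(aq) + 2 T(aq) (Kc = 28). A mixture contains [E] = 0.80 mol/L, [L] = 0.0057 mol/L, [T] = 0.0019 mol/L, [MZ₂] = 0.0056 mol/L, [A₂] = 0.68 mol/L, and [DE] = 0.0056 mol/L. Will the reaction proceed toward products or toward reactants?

neither direction; the system is at equilibrium

Qc = [E]²·[MZ₂]·[T]² / ([L]·[A₂]²·[DE]³) = (0.80)²·(0.0056)·(0.0019)² / ((0.0057)·(0.68)²·(0.0056)³) = 28
Qc = 28 = Kc, so the system is already at equilibrium.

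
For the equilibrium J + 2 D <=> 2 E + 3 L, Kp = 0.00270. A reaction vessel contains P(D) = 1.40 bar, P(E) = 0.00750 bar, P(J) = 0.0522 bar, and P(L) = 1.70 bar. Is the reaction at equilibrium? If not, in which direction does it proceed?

Qp = P(E)²·P(L)³ / (P(J)·P(D)²) = (0.00750)²·(1.70)³ / ((0.0522)·(1.40)²) = 0.00270
Qp = 0.00270 = Kp, so the system is already at equilibrium.

no net change (already at equilibrium)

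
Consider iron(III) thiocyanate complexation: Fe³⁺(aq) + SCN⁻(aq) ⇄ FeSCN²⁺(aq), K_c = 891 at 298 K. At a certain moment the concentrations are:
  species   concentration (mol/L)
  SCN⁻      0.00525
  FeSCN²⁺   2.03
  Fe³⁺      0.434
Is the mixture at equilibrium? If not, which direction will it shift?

yes, at equilibrium

Q_c = [FeSCN²⁺] / ([Fe³⁺]·[SCN⁻]) = (2.03) / ((0.434)·(0.00525)) = 891
Q_c = 891 = K_c; the system is at equilibrium.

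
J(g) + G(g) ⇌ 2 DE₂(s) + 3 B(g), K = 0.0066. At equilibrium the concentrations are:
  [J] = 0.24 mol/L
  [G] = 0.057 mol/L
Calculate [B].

(DE₂ is a pure solid — omitted from K.)
At equilibrium, K = [B]³ / ([J]·[G]) = 0.0066.
([B])³ / ((0.24)·(0.057)) = 0.0066
[B]³ = 9.03×10⁻⁵ ⇒ [B] = 0.045 mol/L

[B] = 0.045 mol/L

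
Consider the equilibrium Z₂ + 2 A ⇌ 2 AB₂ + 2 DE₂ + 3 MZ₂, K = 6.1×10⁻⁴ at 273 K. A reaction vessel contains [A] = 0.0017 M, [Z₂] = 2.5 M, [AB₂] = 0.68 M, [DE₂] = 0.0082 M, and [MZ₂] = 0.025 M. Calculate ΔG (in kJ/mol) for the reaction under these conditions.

Q = [AB₂]²·[DE₂]²·[MZ₂]³ / ([Z₂]·[A]²) = (0.68)²·(0.0082)²·(0.025)³ / ((2.5)·(0.0017)²) = 6.72×10⁻⁵
ΔG = RT ln(Q/K) = (8.314 J mol⁻¹ K⁻¹)(273 K) × ln(6.72×10⁻⁵/6.1×10⁻⁴)
   = (2.270 kJ/mol)(-2.206) = -5.01 kJ/mol
ΔG < 0, so the forward reaction is spontaneous (proceeds forward).

ΔG = -5.01 kJ/mol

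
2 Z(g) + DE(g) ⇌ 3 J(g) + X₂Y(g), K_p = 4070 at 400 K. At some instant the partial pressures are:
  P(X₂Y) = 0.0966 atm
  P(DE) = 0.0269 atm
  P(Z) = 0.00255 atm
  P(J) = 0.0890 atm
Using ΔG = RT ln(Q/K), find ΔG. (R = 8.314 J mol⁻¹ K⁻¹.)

Q_p = P(J)³·P(X₂Y) / (P(Z)²·P(DE)) = (0.0890)³·(0.0966) / ((0.00255)²·(0.0269)) = 389
ΔG = RT ln(Q_p/K_p) = (8.314 J mol⁻¹ K⁻¹)(400 K) × ln(389/4070)
   = (3.326 kJ/mol)(-2.348) = -7.81 kJ/mol
ΔG < 0, so the forward reaction is spontaneous (proceeds forward).

ΔG = -7.81 kJ/mol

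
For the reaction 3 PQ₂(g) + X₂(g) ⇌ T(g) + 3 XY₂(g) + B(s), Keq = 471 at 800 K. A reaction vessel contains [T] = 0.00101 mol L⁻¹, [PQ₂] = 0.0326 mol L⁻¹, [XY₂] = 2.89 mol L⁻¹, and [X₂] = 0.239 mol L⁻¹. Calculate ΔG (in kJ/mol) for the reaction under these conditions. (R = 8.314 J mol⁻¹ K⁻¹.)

(B is a pure solid — omitted from Q.)
Q = [T]·[XY₂]³ / ([PQ₂]³·[X₂]) = (0.00101)·(2.89)³ / ((0.0326)³·(0.239)) = 2940
ΔG = RT ln(Q/Keq) = (8.314 J mol⁻¹ K⁻¹)(800 K) × ln(2940/471)
   = (6.651 kJ/mol)(1.831) = 12.2 kJ/mol
ΔG > 0, so the forward reaction is non-spontaneous (proceeds in reverse).

ΔG = 12.2 kJ/mol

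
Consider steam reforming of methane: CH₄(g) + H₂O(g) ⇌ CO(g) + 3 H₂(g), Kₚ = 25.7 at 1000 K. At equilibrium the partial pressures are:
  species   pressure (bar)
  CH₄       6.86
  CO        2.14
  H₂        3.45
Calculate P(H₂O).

At equilibrium, Kₚ = P(CO)·P(H₂)³ / (P(CH₄)·P(H₂O)) = 25.7.
(2.14)·(3.45)³ / ((6.86)·(P(H₂O))) = 25.7
P(H₂O) = 0.498 bar

P(H₂O) = 0.498 bar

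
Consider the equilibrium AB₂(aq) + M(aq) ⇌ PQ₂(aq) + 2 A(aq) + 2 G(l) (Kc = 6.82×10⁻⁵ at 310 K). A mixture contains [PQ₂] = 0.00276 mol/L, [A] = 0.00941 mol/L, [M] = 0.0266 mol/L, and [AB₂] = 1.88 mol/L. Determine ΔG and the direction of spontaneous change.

(G is a pure liquid — omitted from Qc.)
Qc = [PQ₂]·[A]² / ([AB₂]·[M]) = (0.00276)·(0.00941)² / ((1.88)·(0.0266)) = 4.89×10⁻⁶
ΔG = RT ln(Qc/Kc) = (8.314 J mol⁻¹ K⁻¹)(310 K) × ln(4.89×10⁻⁶/6.82×10⁻⁵)
   = (2.577 kJ/mol)(-2.635) = -6.79 kJ/mol
ΔG < 0, so the forward reaction is spontaneous (proceeds forward).

ΔG = -6.79 kJ/mol; the forward reaction is spontaneous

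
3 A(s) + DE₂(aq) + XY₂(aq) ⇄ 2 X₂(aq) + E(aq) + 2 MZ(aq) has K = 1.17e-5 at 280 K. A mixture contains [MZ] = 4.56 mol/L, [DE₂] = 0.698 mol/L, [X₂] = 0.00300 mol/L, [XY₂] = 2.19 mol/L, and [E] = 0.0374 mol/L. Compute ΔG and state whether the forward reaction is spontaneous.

ΔG = -2.18 kJ/mol; the forward reaction is spontaneous

(A is a pure solid — omitted from Q.)
Q = [X₂]²·[E]·[MZ]² / ([DE₂]·[XY₂]) = (0.00300)²·(0.0374)·(4.56)² / ((0.698)·(2.19)) = 4.58e-6
ΔG = RT ln(Q/K) = (8.314 J mol⁻¹ K⁻¹)(280 K) × ln(4.58e-6/1.17e-5)
   = (2.328 kJ/mol)(-0.9379) = -2.18 kJ/mol
ΔG < 0, so the forward reaction is spontaneous (proceeds forward).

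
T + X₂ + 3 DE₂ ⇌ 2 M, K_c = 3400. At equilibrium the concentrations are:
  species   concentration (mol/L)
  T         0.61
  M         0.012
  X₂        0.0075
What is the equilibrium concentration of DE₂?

[DE₂] = 0.021 mol/L

At equilibrium, K_c = [M]² / ([T]·[X₂]·[DE₂]³) = 3400.
(0.012)² / ((0.61)·(0.0075)·([DE₂])³) = 3400
[DE₂]³ = 9.26e-6 ⇒ [DE₂] = 0.021 mol/L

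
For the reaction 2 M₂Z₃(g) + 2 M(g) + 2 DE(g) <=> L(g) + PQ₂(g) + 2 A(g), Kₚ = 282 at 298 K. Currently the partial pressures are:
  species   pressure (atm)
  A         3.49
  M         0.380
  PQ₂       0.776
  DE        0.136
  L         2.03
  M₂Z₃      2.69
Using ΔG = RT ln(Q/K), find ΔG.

ΔG = 3.12 kJ/mol

Qₚ = P(L)·P(PQ₂)·P(A)² / (P(M₂Z₃)²·P(M)²·P(DE)²) = (2.03)·(0.776)·(3.49)² / ((2.69)²·(0.380)²·(0.136)²) = 993
ΔG = RT ln(Qₚ/Kₚ) = (8.314 J mol⁻¹ K⁻¹)(298 K) × ln(993/282)
   = (2.478 kJ/mol)(1.259) = 3.12 kJ/mol
ΔG > 0, so the forward reaction is non-spontaneous (proceeds in reverse).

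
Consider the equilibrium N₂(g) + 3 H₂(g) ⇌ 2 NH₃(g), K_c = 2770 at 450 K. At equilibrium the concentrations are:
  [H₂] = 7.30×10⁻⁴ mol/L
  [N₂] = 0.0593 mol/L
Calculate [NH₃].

At equilibrium, K_c = [NH₃]² / ([N₂]·[H₂]³) = 2770.
([NH₃])² / ((0.0593)·(7.30×10⁻⁴)³) = 2770
[NH₃]² = 6.39×10⁻⁸ ⇒ [NH₃] = 2.53×10⁻⁴ mol/L

[NH₃] = 2.53×10⁻⁴ mol/L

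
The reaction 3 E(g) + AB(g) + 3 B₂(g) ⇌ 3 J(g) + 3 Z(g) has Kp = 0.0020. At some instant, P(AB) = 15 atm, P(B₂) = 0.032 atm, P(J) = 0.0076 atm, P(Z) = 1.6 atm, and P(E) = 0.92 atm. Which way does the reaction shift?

Qp = P(J)³·P(Z)³ / (P(E)³·P(AB)·P(B₂)³) = (0.0076)³·(1.6)³ / ((0.92)³·(15)·(0.032)³) = 0.0047
Qp = 0.0047 > Kp = 0.0020, so the reverse reaction proceeds.

toward reactants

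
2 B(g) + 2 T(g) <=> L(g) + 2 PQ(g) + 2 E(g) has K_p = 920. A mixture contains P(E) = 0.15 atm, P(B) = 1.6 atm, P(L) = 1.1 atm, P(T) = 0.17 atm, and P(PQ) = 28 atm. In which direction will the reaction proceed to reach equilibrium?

Q_p = P(L)·P(PQ)²·P(E)² / (P(B)²·P(T)²) = (1.1)·(28)²·(0.15)² / ((1.6)²·(0.17)²) = 260
Q_p = 260 < K_p = 920, so the forward reaction proceeds.

toward products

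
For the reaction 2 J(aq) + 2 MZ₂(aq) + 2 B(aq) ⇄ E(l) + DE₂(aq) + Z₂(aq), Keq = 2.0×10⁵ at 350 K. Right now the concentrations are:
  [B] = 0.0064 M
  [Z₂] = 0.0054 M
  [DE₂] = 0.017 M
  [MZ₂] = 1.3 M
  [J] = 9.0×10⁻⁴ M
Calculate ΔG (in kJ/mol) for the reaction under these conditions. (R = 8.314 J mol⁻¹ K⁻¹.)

(E is a pure liquid — omitted from Q.)
Q = [DE₂]·[Z₂] / ([J]²·[MZ₂]²·[B]²) = (0.017)·(0.0054) / ((9.0×10⁻⁴)²·(1.3)²·(0.0064)²) = 1.64×10⁶
ΔG = RT ln(Q/Keq) = (8.314 J mol⁻¹ K⁻¹)(350 K) × ln(1.64×10⁶/2.0×10⁵)
   = (2.910 kJ/mol)(2.104) = 6.12 kJ/mol
ΔG > 0, so the forward reaction is non-spontaneous (proceeds in reverse).

ΔG = 6.12 kJ/mol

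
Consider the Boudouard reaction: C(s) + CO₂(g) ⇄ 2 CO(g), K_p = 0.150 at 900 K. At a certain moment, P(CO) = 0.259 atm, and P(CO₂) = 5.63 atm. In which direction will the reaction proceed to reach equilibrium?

(C is a pure solid — omitted from Q_p.)
Q_p = P(CO)² / P(CO₂) = (0.259)² / (5.63) = 0.0119
Q_p = 0.0119 < K_p = 0.150, so the forward reaction proceeds.

toward products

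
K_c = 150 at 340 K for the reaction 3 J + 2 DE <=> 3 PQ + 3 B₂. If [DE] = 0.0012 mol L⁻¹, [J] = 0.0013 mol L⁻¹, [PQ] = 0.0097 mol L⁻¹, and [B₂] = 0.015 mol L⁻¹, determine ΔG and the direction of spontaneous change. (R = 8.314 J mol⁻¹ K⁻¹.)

ΔG = 5.29 kJ/mol; the forward reaction is non-spontaneous

Q_c = [PQ]³·[B₂]³ / ([J]³·[DE]²) = (0.0097)³·(0.015)³ / ((0.0013)³·(0.0012)²) = 974
ΔG = RT ln(Q_c/K_c) = (8.314 J mol⁻¹ K⁻¹)(340 K) × ln(974/150)
   = (2.827 kJ/mol)(1.871) = 5.29 kJ/mol
ΔG > 0, so the forward reaction is non-spontaneous (proceeds in reverse).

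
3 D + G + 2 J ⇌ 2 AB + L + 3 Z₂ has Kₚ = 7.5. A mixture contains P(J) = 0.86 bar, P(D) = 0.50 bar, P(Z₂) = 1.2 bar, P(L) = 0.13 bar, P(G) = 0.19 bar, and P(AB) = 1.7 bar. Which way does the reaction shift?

Qₚ = P(AB)²·P(L)·P(Z₂)³ / (P(D)³·P(G)·P(J)²) = (1.7)²·(0.13)·(1.2)³ / ((0.50)³·(0.19)·(0.86)²) = 37
Qₚ = 37 > Kₚ = 7.5, so the reverse reaction proceeds.

reverse (toward reactants)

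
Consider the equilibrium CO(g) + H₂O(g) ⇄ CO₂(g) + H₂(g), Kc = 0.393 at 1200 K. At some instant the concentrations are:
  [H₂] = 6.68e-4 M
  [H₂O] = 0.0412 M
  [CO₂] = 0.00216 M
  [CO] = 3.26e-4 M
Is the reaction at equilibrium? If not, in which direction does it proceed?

forward (toward products)

Qc = [CO₂]·[H₂] / ([CO]·[H₂O]) = (0.00216)·(6.68e-4) / ((3.26e-4)·(0.0412)) = 0.107
Qc = 0.107 < Kc = 0.393, so the forward reaction proceeds.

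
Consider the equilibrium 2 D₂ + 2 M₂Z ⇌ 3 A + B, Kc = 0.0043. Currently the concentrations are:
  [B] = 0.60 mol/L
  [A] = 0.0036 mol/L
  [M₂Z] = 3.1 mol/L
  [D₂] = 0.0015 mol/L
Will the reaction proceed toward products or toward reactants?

in the forward direction

Qc = [A]³·[B] / ([D₂]²·[M₂Z]²) = (0.0036)³·(0.60) / ((0.0015)²·(3.1)²) = 0.0013
Qc = 0.0013 < Kc = 0.0043, so the forward reaction proceeds.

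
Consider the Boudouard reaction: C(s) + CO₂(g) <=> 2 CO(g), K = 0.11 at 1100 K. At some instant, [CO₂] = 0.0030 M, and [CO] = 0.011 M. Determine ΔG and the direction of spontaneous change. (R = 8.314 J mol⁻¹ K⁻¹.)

(C is a pure solid — omitted from Q.)
Q = [CO]² / [CO₂] = (0.011)² / (0.0030) = 0.0403
ΔG = RT ln(Q/K) = (8.314 J mol⁻¹ K⁻¹)(1100 K) × ln(0.0403/0.11)
   = (9.145 kJ/mol)(-1.004) = -9.18 kJ/mol
ΔG < 0, so the forward reaction is spontaneous (proceeds forward).

ΔG = -9.18 kJ/mol; the forward reaction is spontaneous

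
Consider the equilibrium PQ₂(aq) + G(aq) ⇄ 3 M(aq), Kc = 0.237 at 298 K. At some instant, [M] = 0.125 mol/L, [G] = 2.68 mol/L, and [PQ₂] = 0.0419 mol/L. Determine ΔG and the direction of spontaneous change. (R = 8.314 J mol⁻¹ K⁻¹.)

ΔG = -6.47 kJ/mol; the forward reaction is spontaneous

Qc = [M]³ / ([PQ₂]·[G]) = (0.125)³ / ((0.0419)·(2.68)) = 0.0174
ΔG = RT ln(Qc/Kc) = (8.314 J mol⁻¹ K⁻¹)(298 K) × ln(0.0174/0.237)
   = (2.478 kJ/mol)(-2.612) = -6.47 kJ/mol
ΔG < 0, so the forward reaction is spontaneous (proceeds forward).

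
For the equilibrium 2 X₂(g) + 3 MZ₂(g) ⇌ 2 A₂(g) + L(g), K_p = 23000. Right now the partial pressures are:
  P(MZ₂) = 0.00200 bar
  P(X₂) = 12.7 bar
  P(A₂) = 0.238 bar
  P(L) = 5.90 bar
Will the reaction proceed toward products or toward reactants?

Q_p = P(A₂)²·P(L) / (P(X₂)²·P(MZ₂)³) = (0.238)²·(5.90) / ((12.7)²·(0.00200)³) = 2.59×10⁵
Q_p = 2.59×10⁵ > K_p = 23000, so the reverse reaction proceeds.

to the left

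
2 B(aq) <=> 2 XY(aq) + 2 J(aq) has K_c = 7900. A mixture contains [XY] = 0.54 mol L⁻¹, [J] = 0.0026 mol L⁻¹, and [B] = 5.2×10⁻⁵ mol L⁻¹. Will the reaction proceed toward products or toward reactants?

to the right

Q_c = [XY]²·[J]² / [B]² = (0.54)²·(0.0026)² / (5.2×10⁻⁵)² = 730
Q_c = 730 < K_c = 7900, so the forward reaction proceeds.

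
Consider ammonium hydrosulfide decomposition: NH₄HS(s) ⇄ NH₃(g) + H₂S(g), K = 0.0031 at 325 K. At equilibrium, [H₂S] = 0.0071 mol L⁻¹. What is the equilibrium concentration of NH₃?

(NH₄HS is a pure solid — omitted from K.)
At equilibrium, K = [NH₃]·[H₂S] = 0.0031.
([NH₃])·(0.0071) = 0.0031
[NH₃] = 0.437 = 0.44 mol L⁻¹

[NH₃] = 0.44 mol L⁻¹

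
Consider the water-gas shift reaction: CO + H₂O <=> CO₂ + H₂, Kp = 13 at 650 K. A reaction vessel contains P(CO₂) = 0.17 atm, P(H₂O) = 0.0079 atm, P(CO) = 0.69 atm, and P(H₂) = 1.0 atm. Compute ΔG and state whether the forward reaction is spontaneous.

Qp = P(CO₂)·P(H₂) / (P(CO)·P(H₂O)) = (0.17)·(1.0) / ((0.69)·(0.0079)) = 31.2
ΔG = RT ln(Qp/Kp) = (8.314 J mol⁻¹ K⁻¹)(650 K) × ln(31.2/13)
   = (5.404 kJ/mol)(0.8755) = 4.73 kJ/mol
ΔG > 0, so the forward reaction is non-spontaneous (proceeds in reverse).

ΔG = 4.73 kJ/mol; the forward reaction is non-spontaneous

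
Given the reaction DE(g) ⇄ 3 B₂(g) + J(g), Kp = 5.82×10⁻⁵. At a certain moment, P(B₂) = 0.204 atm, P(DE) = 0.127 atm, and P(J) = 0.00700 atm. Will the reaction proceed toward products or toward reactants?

Qp = P(B₂)³·P(J) / P(DE) = (0.204)³·(0.00700) / (0.127) = 4.68×10⁻⁴
Qp = 4.68×10⁻⁴ > Kp = 5.82×10⁻⁵, so the reverse reaction proceeds.

to the left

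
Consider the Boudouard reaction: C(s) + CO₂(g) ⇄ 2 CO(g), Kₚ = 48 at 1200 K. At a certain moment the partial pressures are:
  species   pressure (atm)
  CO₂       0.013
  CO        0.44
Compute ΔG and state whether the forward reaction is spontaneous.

ΔG = -11.7 kJ/mol; the forward reaction is spontaneous

(C is a pure solid — omitted from Qₚ.)
Qₚ = P(CO)² / P(CO₂) = (0.44)² / (0.013) = 14.9
ΔG = RT ln(Qₚ/Kₚ) = (8.314 J mol⁻¹ K⁻¹)(1200 K) × ln(14.9/48)
   = (9.977 kJ/mol)(-1.170) = -11.7 kJ/mol
ΔG < 0, so the forward reaction is spontaneous (proceeds forward).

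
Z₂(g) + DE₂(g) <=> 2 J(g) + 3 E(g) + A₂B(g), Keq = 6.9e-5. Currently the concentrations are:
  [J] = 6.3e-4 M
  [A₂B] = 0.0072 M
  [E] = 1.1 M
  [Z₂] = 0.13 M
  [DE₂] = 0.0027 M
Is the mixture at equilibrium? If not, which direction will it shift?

no; Q < K, reaction proceeds forward

Q = [J]²·[E]³·[A₂B] / ([Z₂]·[DE₂]) = (6.3e-4)²·(1.1)³·(0.0072) / ((0.13)·(0.0027)) = 1.1e-5
Q = 1.1e-5 < Keq = 6.9e-5: net forward reaction.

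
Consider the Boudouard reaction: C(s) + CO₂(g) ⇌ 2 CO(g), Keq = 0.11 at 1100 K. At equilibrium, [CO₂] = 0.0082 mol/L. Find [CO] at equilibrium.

(C is a pure solid — omitted from Keq.)
At equilibrium, Keq = [CO]² / [CO₂] = 0.11.
([CO])² / (0.0082) = 0.11
[CO]² = 9.02×10⁻⁴ ⇒ [CO] = 0.030 mol/L

[CO] = 0.030 mol/L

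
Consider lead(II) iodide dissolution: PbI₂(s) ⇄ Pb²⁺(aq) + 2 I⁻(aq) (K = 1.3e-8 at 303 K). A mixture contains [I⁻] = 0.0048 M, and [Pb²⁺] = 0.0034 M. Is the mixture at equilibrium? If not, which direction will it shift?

(PbI₂ is a pure solid — omitted from Q.)
Q = [Pb²⁺]·[I⁻]² = (0.0034)·(0.0048)² = 7.8e-8
Q = 7.8e-8 > K = 1.3e-8: net reverse reaction.

no; Q > K, reaction proceeds in reverse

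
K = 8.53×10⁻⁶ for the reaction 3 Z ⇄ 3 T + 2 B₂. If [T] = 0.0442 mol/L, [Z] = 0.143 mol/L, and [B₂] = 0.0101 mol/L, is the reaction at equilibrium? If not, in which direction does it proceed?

forward (toward products)

Q = [T]³·[B₂]² / [Z]³ = (0.0442)³·(0.0101)² / (0.143)³ = 3.01×10⁻⁶
Q = 3.01×10⁻⁶ < K = 8.53×10⁻⁶, so the forward reaction proceeds.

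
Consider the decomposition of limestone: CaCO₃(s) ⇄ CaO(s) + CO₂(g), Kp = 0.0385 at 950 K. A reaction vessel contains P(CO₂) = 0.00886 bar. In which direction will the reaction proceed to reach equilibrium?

(CaCO₃, CaO are pure solids — omitted from Qp.)
Qp = P(CO₂) = 0.00886
Qp = 0.00886 < Kp = 0.0385, so the forward reaction proceeds.

forward (toward products)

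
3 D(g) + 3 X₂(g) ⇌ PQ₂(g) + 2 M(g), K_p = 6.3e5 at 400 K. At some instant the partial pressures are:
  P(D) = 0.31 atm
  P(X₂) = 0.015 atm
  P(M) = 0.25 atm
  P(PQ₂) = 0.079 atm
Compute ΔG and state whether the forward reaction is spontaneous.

Q_p = P(PQ₂)·P(M)² / (P(D)³·P(X₂)³) = (0.079)·(0.25)² / ((0.31)³·(0.015)³) = 49100
ΔG = RT ln(Q_p/K_p) = (8.314 J mol⁻¹ K⁻¹)(400 K) × ln(49100/6.3e5)
   = (3.326 kJ/mol)(-2.552) = -8.49 kJ/mol
ΔG < 0, so the forward reaction is spontaneous (proceeds forward).

ΔG = -8.49 kJ/mol; the forward reaction is spontaneous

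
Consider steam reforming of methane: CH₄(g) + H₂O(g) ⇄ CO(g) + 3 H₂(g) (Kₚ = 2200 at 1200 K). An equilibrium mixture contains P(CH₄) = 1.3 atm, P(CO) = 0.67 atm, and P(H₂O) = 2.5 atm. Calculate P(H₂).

P(H₂) = 22 atm

At equilibrium, Kₚ = P(CO)·P(H₂)³ / (P(CH₄)·P(H₂O)) = 2200.
(0.67)·(P(H₂))³ / ((1.3)·(2.5)) = 2200
P(H₂)³ = 10700 ⇒ P(H₂) = 22 atm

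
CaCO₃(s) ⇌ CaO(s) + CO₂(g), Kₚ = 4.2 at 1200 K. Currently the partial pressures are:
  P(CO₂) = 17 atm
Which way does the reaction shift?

in the reverse direction

(CaCO₃, CaO are pure solids — omitted from Qₚ.)
Qₚ = P(CO₂) = 17
Qₚ = 17 > Kₚ = 4.2, so the reverse reaction proceeds.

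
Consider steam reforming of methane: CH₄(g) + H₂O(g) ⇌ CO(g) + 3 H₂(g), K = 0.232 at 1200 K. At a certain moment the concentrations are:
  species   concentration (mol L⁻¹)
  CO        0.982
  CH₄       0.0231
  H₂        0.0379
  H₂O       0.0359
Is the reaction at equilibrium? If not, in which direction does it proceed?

forward (toward products)

Q = [CO]·[H₂]³ / ([CH₄]·[H₂O]) = (0.982)·(0.0379)³ / ((0.0231)·(0.0359)) = 0.0645
Q = 0.0645 < K = 0.232, so the forward reaction proceeds.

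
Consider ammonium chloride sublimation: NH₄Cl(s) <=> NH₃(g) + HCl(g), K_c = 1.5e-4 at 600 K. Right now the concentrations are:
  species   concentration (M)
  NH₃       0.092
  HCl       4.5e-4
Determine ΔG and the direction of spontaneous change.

ΔG = -6.42 kJ/mol; the forward reaction is spontaneous

(NH₄Cl is a pure solid — omitted from Q_c.)
Q_c = [NH₃]·[HCl] = (0.092)·(4.5e-4) = 4.14e-5
ΔG = RT ln(Q_c/K_c) = (8.314 J mol⁻¹ K⁻¹)(600 K) × ln(4.14e-5/1.5e-4)
   = (4.988 kJ/mol)(-1.287) = -6.42 kJ/mol
ΔG < 0, so the forward reaction is spontaneous (proceeds forward).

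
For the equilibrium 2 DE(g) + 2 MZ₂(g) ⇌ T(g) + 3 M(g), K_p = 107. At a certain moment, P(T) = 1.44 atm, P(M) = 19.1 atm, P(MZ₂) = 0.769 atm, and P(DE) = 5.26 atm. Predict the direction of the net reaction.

in the reverse direction

Q_p = P(T)·P(M)³ / (P(DE)²·P(MZ₂)²) = (1.44)·(19.1)³ / ((5.26)²·(0.769)²) = 613
Q_p = 613 > K_p = 107, so the reverse reaction proceeds.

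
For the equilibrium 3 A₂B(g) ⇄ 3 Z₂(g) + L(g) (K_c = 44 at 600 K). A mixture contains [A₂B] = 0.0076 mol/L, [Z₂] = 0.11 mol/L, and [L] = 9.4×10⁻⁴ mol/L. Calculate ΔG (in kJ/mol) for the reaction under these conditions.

Q_c = [Z₂]³·[L] / [A₂B]³ = (0.11)³·(9.4×10⁻⁴) / (0.0076)³ = 2.85
ΔG = RT ln(Q_c/K_c) = (8.314 J mol⁻¹ K⁻¹)(600 K) × ln(2.85/44)
   = (4.988 kJ/mol)(-2.737) = -13.7 kJ/mol
ΔG < 0, so the forward reaction is spontaneous (proceeds forward).

ΔG = -13.7 kJ/mol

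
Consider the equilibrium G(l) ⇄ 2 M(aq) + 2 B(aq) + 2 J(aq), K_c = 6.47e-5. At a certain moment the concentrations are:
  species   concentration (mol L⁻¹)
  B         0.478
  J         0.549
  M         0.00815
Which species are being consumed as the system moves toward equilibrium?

G (reactants)

(G is a pure liquid — omitted from Q_c.)
Q_c = [M]²·[B]²·[J]² = (0.00815)²·(0.478)²·(0.549)² = 4.57e-6
Q_c = 4.57e-6 < K_c = 6.47e-5: net forward reaction.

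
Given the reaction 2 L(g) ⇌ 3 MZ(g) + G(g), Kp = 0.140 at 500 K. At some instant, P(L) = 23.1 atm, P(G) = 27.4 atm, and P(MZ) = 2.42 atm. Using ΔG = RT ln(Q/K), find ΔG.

ΔG = 6.85 kJ/mol

Qp = P(MZ)³·P(G) / P(L)² = (2.42)³·(27.4) / (23.1)² = 0.728
ΔG = RT ln(Qp/Kp) = (8.314 J mol⁻¹ K⁻¹)(500 K) × ln(0.728/0.140)
   = (4.157 kJ/mol)(1.649) = 6.85 kJ/mol
ΔG > 0, so the forward reaction is non-spontaneous (proceeds in reverse).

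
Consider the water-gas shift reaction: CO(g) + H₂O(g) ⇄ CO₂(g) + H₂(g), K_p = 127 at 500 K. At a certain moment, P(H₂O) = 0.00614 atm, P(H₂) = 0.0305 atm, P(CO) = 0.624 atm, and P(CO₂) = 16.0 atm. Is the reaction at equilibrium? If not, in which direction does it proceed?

neither direction; the system is at equilibrium

Q_p = P(CO₂)·P(H₂) / (P(CO)·P(H₂O)) = (16.0)·(0.0305) / ((0.624)·(0.00614)) = 127
Q_p = 127 = K_p, so the system is already at equilibrium.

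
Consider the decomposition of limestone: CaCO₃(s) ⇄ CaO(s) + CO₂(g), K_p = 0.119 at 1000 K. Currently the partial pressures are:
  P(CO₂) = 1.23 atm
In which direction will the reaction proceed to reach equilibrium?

(CaCO₃, CaO are pure solids — omitted from Q_p.)
Q_p = P(CO₂) = 1.23
Q_p = 1.23 > K_p = 0.119, so the reverse reaction proceeds.

to the left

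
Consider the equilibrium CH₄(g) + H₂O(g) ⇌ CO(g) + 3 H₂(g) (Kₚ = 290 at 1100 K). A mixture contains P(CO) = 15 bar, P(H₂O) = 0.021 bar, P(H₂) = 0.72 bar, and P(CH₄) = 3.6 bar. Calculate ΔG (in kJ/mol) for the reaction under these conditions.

Qₚ = P(CO)·P(H₂)³ / (P(CH₄)·P(H₂O)) = (15)·(0.72)³ / ((3.6)·(0.021)) = 74.1
ΔG = RT ln(Qₚ/Kₚ) = (8.314 J mol⁻¹ K⁻¹)(1100 K) × ln(74.1/290)
   = (9.145 kJ/mol)(-1.364) = -12.5 kJ/mol
ΔG < 0, so the forward reaction is spontaneous (proceeds forward).

ΔG = -12.5 kJ/mol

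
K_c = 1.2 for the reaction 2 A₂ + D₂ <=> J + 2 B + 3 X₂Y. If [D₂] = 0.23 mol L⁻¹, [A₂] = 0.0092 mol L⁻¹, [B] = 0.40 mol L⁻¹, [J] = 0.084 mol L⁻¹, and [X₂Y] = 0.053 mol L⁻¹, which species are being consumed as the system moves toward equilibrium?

Q_c = [J]·[B]²·[X₂Y]³ / ([A₂]²·[D₂]) = (0.084)·(0.40)²·(0.053)³ / ((0.0092)²·(0.23)) = 0.10
Q_c = 0.10 < K_c = 1.2: net forward reaction.

A₂, D₂ (reactants)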